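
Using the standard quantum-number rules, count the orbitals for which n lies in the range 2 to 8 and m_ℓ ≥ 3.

35

Go shell by shell, enumerating (ℓ, m_ℓ) with m_ℓ ≥ 3:
n=4 → 1; n=5 → 3; n=6 → 6; n=7 → 10; n=8 → 15.
Total orbitals: 1 + 3 + 6 + 10 + 15 = 35.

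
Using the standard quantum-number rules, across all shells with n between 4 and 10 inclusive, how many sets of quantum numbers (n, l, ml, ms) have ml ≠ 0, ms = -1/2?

322

Work shell by shell — for each n, count the (l, ml) pairs that satisfy ml ≠ 0:
n=4 → 12; n=5 → 20; n=6 → 30; n=7 → 42; n=8 → 56; n=9 → 72; n=10 → 90.
Orbitals: 12 + 20 + 30 + 42 + 56 + 72 + 90 = 322. With ms fixed to -1/2 there is one state per orbital, so 322 states.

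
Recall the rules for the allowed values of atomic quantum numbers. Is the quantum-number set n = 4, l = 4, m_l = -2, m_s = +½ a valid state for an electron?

Invalid

The orbital quantum number must satisfy 0 ≤ l ≤ n−1. With n = 4 the allowed l values are 0, 1, 2, 3, so l = 4 is out of range.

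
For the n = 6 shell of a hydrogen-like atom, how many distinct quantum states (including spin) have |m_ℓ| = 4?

8

With n = 6 the allowed ℓ are 0, 1, …, 5.
Orbitals with |m_ℓ| = 4, by ℓ: ℓ=4 → 2; ℓ=5 → 2.
Orbitals: 2 + 2 = 4. Each orbital carries two spin states, so 4 × 2 = 8 states.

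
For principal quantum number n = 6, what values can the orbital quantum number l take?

l is an integer with 0 ≤ l ≤ n−1, so for n = 6: l = 0, 1, 2, 3, 4, 5.

0, 1, 2, 3, 4, 5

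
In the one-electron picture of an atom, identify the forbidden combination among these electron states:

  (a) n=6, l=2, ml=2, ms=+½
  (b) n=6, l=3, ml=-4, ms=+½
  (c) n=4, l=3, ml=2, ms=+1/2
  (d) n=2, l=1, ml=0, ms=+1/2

(b) has |ml| = 4 > l = 3, violating −l ≤ ml ≤ l.
The remaining sets (a), (c), (d) satisfy all four rules.

(b)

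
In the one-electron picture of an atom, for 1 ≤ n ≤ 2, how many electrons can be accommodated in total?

10

Total orbitals = 1² + 2² = 5. Doubling for spin gives 10 electrons.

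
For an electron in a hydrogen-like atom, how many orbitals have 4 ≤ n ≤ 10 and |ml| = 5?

30

Count contributing orbitals for each principal shell:
n=6 → 2; n=7 → 4; n=8 → 6; n=9 → 8; n=10 → 10.
Total orbitals: 2 + 4 + 6 + 8 + 10 = 30.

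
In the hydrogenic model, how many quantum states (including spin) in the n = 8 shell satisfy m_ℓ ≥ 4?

20

Contributions: ℓ=4 → 1; ℓ=5 → 2; ℓ=6 → 3; ℓ=7 → 4.
Orbitals: 1 + 2 + 3 + 4 = 10. Each orbital carries two spin states, so 10 × 2 = 20 states.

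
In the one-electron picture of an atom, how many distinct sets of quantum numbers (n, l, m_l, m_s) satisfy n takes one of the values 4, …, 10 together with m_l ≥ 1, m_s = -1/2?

161

Count contributing orbitals for each principal shell:
n=4 → 6; n=5 → 10; n=6 → 15; n=7 → 21; n=8 → 28; n=9 → 36; n=10 → 45.
Orbitals: 6 + 10 + 15 + 21 + 28 + 36 + 45 = 161. With m_s fixed to -1/2 there is one state per orbital, so 161 states.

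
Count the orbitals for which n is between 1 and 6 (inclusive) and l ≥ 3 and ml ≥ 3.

10

Treat each shell separately and count matching orbitals:
n=4 → 1; n=5 → 3; n=6 → 6.
Total orbitals: 1 + 3 + 6 = 10.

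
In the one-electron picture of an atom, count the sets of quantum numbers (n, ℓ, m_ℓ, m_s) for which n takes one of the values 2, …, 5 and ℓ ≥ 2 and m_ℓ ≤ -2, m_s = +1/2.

Work shell by shell — for each n, count the (ℓ, m_ℓ) pairs that satisfy ℓ ≥ 2 and m_ℓ ≤ -2:
n=3 → 1; n=4 → 3; n=5 → 6.
Orbitals: 1 + 3 + 6 = 10. With m_s fixed to +1/2 there is one state per orbital, so 10 states.

10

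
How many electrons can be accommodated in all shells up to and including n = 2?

Total orbitals = 1² + 2² = 5. Doubling for spin gives 10 electrons.

10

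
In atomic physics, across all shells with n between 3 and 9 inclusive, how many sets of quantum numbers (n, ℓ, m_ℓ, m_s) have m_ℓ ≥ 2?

168

Work shell by shell — for each n, count the (ℓ, m_ℓ) pairs that satisfy m_ℓ ≥ 2:
n=3 → 1; n=4 → 3; n=5 → 6; n=6 → 10; n=7 → 15; n=8 → 21; n=9 → 28.
Orbitals: 1 + 3 + 6 + 10 + 15 + 21 + 28 = 84. Including both spin states (m_s = ±1/2) gives 2 × 84 = 168 states.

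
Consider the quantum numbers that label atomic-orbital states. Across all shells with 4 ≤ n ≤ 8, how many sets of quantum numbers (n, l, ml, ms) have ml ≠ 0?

320

Per-shell orbital counts meeting the constraint:
n=4 → 12; n=5 → 20; n=6 → 30; n=7 → 42; n=8 → 56.
Orbitals: 12 + 20 + 30 + 42 + 56 = 160. Including both spin states (ms = ±1/2) gives 2 × 160 = 320 states.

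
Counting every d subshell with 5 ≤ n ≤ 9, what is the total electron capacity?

A d subshell (ℓ = 2) exists for every n ≥ 3, so shells n = 5, 6, 7, 8, 9 each contribute one — 5 subshells.
Since each d subshell holds 2(2·2+1) = 10 electrons, the total is 5 × 10 = 50.

50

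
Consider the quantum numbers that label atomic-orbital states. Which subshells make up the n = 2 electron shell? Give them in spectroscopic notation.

For n = 2, l runs from 0 to 1. In spectroscopic notation l = 0,1,2,… ↔ s,p,d,f,g,h,i, so the subshells are 2s, 2p.

2s, 2p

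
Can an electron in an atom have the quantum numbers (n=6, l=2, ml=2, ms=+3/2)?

Invalid

The spin quantum number for an electron can only be ms = +1/2 or −1/2; ms = +3/2 is not one of those.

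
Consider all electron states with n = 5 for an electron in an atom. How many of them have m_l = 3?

Contributions: l=3 → 1; l=4 → 1.
Orbitals: 1 + 1 = 2. Each orbital carries two spin states, so 2 × 2 = 4 states.

4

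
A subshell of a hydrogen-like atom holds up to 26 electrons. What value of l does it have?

l = 6 (i)

2(2l+1) = 26 ⇒ 2l+1 = 13 ⇒ l = 6.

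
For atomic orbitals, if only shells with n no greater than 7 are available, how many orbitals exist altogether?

Total orbitals = 1² + 2² + 3² + 4² + 5² + 6² + 7² = 140.

140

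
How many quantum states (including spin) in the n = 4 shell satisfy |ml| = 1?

The n = 4 shell has l = 0 through 3; check each.
Per l-value: l=1 → 2; l=2 → 2; l=3 → 2.
Orbitals: 2 + 2 + 2 = 6. Each orbital carries two spin states, so 6 × 2 = 12 states.

12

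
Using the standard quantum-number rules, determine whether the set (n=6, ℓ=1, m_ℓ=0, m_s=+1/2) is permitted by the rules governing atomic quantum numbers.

n = 6 is a positive integer. ℓ = 1 satisfies 0 ≤ ℓ ≤ n−1 = 5. m_ℓ = 0 lies in the range −ℓ … +ℓ (here −1 … 1). m_s = +1/2 is one of ±1/2.
All four constraints are satisfied.

Allowed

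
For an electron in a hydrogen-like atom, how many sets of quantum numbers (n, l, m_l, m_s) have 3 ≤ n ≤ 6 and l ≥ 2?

140

Go shell by shell, enumerating (l, m_l) with l ≥ 2:
n=3 → 5; n=4 → 12; n=5 → 21; n=6 → 32.
Orbitals: 5 + 12 + 21 + 32 = 70. Including both spin states (m_s = ±1/2) gives 2 × 70 = 140 states.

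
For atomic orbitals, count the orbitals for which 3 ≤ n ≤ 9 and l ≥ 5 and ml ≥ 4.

Per-shell orbital counts meeting the constraint:
n=6 → 2; n=7 → 5; n=8 → 9; n=9 → 14.
Total orbitals: 2 + 5 + 9 + 14 = 30.

30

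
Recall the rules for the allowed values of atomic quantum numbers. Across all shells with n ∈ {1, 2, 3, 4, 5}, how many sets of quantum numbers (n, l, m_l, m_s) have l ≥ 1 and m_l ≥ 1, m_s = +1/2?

Work shell by shell — for each n, count the (l, m_l) pairs that satisfy l ≥ 1 and m_l ≥ 1:
n=2 → 1; n=3 → 3; n=4 → 6; n=5 → 10.
Orbitals: 1 + 3 + 6 + 10 = 20. With m_s fixed to +1/2 there is one state per orbital, so 20 states.

20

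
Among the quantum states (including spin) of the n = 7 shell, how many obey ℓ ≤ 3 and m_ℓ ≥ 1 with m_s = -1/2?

6

For n = 7, ℓ ranges over 0 … 6.
Contributions: ℓ=1 → 1; ℓ=2 → 2; ℓ=3 → 3.
Orbitals: 1 + 2 + 3 = 6. With m_s fixed to a single value there is one state per orbital, giving 6 states.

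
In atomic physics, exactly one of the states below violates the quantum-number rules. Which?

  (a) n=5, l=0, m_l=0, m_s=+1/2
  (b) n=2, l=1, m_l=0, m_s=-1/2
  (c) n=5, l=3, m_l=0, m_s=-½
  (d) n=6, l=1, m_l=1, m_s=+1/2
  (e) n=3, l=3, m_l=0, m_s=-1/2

(e)

(e) has l = 3 ≥ n = 3, violating 0 ≤ l ≤ n−1.
The remaining sets (a), (b), (c), (d) satisfy all four rules.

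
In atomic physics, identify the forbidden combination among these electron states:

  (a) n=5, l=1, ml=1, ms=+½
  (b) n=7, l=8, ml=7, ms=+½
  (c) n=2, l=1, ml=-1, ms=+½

(b) has l = 8 ≥ n = 7, violating 0 ≤ l ≤ n−1.
The remaining sets (a), (c) satisfy all four rules.

(b)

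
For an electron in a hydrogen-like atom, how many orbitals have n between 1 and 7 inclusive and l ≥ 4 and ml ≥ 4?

Per-shell orbital counts meeting the constraint:
n=5 → 1; n=6 → 3; n=7 → 6.
Total orbitals: 1 + 3 + 6 = 10.

10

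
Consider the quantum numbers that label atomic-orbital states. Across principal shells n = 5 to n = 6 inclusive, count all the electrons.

122

Shell n has n² orbitals: 5²=25 + 6²=36 = 61 orbitals.
Two spin states per orbital: 2 × 61 = 122 electrons.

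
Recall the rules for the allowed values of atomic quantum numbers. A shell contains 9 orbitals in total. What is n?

n = 3

n² = 9 ⇒ n = 3.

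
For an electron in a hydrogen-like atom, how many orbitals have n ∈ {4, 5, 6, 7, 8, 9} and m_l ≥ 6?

Per-shell orbital counts meeting the constraint:
n=7 → 1; n=8 → 3; n=9 → 6.
Total orbitals: 1 + 3 + 6 = 10.

10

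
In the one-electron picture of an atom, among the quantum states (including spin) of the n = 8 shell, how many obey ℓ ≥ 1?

Orbitals with ℓ ≥ 1, by ℓ: ℓ=1 → 3; ℓ=2 → 5; ℓ=3 → 7; ℓ=4 → 9; ℓ=5 → 11; ℓ=6 → 13; ℓ=7 → 15.
Orbitals: 3 + 5 + 7 + 9 + 11 + 13 + 15 = 63. Each orbital carries two spin states, so 63 × 2 = 126 states.

126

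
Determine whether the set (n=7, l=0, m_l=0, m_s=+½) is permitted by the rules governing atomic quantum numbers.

n = 7 is a positive integer. l = 0 satisfies 0 ≤ l ≤ n−1 = 6. m_l = 0 lies in the range −l … +l (here 0). m_s = +1/2 is one of ±1/2.
All four constraints are satisfied.

Valid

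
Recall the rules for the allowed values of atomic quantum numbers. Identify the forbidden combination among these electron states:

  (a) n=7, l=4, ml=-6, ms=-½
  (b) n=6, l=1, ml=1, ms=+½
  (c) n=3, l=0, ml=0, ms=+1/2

(a)

(a) has |ml| = 6 > l = 4, violating −l ≤ ml ≤ l.
The remaining sets (b), (c) satisfy all four rules.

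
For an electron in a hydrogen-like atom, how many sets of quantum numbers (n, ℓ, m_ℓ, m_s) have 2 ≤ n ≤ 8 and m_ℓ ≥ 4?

Per-shell orbital counts meeting the constraint:
n=5 → 1; n=6 → 3; n=7 → 6; n=8 → 10.
Orbitals: 1 + 3 + 6 + 10 = 20. Including both spin states (m_s = ±1/2) gives 2 × 20 = 40 states.

40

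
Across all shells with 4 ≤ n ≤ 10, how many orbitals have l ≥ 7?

98

Count contributing orbitals for each principal shell:
n=8 → 15; n=9 → 32; n=10 → 51.
Total orbitals: 15 + 32 + 51 = 98.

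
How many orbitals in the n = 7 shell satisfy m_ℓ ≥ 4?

6

The (ℓ, m_ℓ) pairs meeting m_ℓ ≥ 4 give: ℓ=4 → 1; ℓ=5 → 2; ℓ=6 → 3.
Total orbitals: 1 + 2 + 3 = 6.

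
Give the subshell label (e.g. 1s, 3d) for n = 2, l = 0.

2s

l = 0 corresponds to the letter 's', so the subshell is 2s.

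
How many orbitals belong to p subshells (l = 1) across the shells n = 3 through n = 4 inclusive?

6

A p subshell (l = 1) exists for every n ≥ 2, so shells n = 3, 4 each contribute one — 2 subshells.
Since each p subshell has 2·1+1 = 3 orbitals, the total is 2 × 3 = 6.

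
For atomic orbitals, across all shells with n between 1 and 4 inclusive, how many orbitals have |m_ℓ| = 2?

6

Work shell by shell — for each n, count the (ℓ, m_ℓ) pairs that satisfy |m_ℓ| = 2:
n=3 → 2; n=4 → 4.
Total orbitals: 2 + 4 = 6.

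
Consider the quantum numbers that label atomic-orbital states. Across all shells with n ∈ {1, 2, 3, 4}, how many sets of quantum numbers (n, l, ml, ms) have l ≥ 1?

52

Treat each shell separately and count matching orbitals:
n=2 → 3; n=3 → 8; n=4 → 15.
Orbitals: 3 + 8 + 15 = 26. Including both spin states (ms = ±1/2) gives 2 × 26 = 52 states.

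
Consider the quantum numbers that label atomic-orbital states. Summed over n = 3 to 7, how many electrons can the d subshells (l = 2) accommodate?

A d subshell (l = 2) exists for every n ≥ 3, so shells n = 3, 4, 5, 6, 7 each contribute one — 5 subshells.
Since each d subshell holds 2(2·2+1) = 10 electrons, the total is 5 × 10 = 50.

50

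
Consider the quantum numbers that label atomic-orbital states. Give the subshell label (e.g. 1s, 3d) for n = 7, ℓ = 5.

7h

ℓ = 5 corresponds to the letter 'h', so the subshell is 7h.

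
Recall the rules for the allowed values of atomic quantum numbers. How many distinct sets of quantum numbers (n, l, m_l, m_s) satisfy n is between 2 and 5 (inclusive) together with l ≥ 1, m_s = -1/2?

For each n in the range, tally the orbitals obeying l ≥ 1:
n=2 → 3; n=3 → 8; n=4 → 15; n=5 → 24.
Orbitals: 3 + 8 + 15 + 24 = 50. With m_s fixed to -1/2 there is one state per orbital, so 50 states.

50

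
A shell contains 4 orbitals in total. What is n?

n = 2

n² = 4 ⇒ n = 2.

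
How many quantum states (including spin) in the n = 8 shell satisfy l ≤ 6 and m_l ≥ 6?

Go through l = 0, …, 7 (the values permitted for n = 8).
Orbitals with l ≤ 6 and m_l ≥ 6, by l: l=6 → 1.
Orbitals: 1. Each orbital carries two spin states, so 1 × 2 = 2 states.

2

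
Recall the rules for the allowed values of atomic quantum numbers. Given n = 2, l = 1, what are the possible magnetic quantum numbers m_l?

m_l takes every integer from −l to +l. With l = 1 that gives the 3 values -1, 0, 1.

-1, 0, 1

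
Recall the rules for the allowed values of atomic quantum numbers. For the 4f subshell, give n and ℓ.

n = 4, ℓ = 3

The leading integer gives n = 4; the letter 'f' means ℓ = 3.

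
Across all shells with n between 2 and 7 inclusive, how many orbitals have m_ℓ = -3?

10

Per-shell orbital counts meeting the constraint:
n=4 → 1; n=5 → 2; n=6 → 3; n=7 → 4.
Total orbitals: 1 + 2 + 3 + 4 = 10.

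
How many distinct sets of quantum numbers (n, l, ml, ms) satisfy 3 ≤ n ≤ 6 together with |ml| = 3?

Per-shell orbital counts meeting the constraint:
n=4 → 2; n=5 → 4; n=6 → 6.
Orbitals: 2 + 4 + 6 = 12. Including both spin states (ms = ±1/2) gives 2 × 12 = 24 states.

24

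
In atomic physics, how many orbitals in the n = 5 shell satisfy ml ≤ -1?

With n = 5 the allowed l are 0, 1, …, 4.
Orbitals with ml ≤ -1, by l: l=1 → 1; l=2 → 2; l=3 → 3; l=4 → 4.
Total orbitals: 1 + 2 + 3 + 4 = 10.

10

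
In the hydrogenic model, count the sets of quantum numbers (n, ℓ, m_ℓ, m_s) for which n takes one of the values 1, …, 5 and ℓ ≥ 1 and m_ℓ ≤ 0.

60

For each n in the range, tally the orbitals obeying ℓ ≥ 1 and m_ℓ ≤ 0:
n=2 → 2; n=3 → 5; n=4 → 9; n=5 → 14.
Orbitals: 2 + 5 + 9 + 14 = 30. Including both spin states (m_s = ±1/2) gives 2 × 30 = 60 states.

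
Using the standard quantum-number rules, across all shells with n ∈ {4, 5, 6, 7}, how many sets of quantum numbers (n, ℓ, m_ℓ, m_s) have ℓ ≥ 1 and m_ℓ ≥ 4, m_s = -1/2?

Per-shell orbital counts meeting the constraint:
n=5 → 1; n=6 → 3; n=7 → 6.
Orbitals: 1 + 3 + 6 = 10. With m_s fixed to -1/2 there is one state per orbital, so 10 states.

10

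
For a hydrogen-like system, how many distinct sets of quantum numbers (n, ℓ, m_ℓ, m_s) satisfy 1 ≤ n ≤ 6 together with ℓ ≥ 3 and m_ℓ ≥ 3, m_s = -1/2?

Treat each shell separately and count matching orbitals:
n=4 → 1; n=5 → 3; n=6 → 6.
Orbitals: 1 + 3 + 6 = 10. With m_s fixed to -1/2 there is one state per orbital, so 10 states.

10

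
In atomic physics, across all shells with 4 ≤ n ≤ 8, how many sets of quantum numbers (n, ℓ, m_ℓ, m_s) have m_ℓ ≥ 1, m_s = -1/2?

Go shell by shell, enumerating (ℓ, m_ℓ) with m_ℓ ≥ 1:
n=4 → 6; n=5 → 10; n=6 → 15; n=7 → 21; n=8 → 28.
Orbitals: 6 + 10 + 15 + 21 + 28 = 80. With m_s fixed to -1/2 there is one state per orbital, so 80 states.

80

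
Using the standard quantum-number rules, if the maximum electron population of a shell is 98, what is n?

n = 7

2n² = 98 ⇒ n² = 49 ⇒ n = 7.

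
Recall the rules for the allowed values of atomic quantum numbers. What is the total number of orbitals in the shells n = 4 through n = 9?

271

Shell n has n² orbitals: 4²=16 + 5²=25 + 6²=36 + 7²=49 + 8²=64 + 9²=81 = 271 orbitals.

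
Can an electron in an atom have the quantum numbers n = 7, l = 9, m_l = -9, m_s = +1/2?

Invalid

The orbital quantum number must satisfy 0 ≤ l ≤ n−1. With n = 7 the allowed l values are 0, 1, 2, 3, 4, 5, 6, so l = 9 is out of range.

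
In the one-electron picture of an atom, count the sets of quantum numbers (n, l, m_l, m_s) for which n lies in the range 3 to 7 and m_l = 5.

Count contributing orbitals for each principal shell:
n=6 → 1; n=7 → 2.
Orbitals: 1 + 2 = 3. Including both spin states (m_s = ±1/2) gives 2 × 3 = 6 states.

6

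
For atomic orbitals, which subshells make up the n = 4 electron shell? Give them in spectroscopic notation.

4s, 4p, 4d, 4f

For n = 4, l runs from 0 to 3. In spectroscopic notation l = 0,1,2,… ↔ s,p,d,f,g,h,i, so the subshells are 4s, 4p, 4d, 4f.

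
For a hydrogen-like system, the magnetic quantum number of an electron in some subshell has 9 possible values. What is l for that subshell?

l = 4 (g)

ml ranges over 2l+1 integers, so 2l+1 = 9 ⇒ l = 4.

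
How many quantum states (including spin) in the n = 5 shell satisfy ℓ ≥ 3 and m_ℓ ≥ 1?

Go through ℓ = 0, …, 4 (the values permitted for n = 5).
Per ℓ-value: ℓ=3 → 3; ℓ=4 → 4.
Orbitals: 3 + 4 = 7. Each orbital carries two spin states, so 7 × 2 = 14 states.

14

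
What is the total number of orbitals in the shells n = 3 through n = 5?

50

Shell n has n² orbitals: 3²=9 + 4²=16 + 5²=25 = 50 orbitals.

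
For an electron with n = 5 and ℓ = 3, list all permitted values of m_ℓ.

m_ℓ takes every integer from −ℓ to +ℓ. With ℓ = 3 that gives the 7 values -3, -2, -1, 0, 1, 2, 3.

-3, -2, -1, 0, 1, 2, 3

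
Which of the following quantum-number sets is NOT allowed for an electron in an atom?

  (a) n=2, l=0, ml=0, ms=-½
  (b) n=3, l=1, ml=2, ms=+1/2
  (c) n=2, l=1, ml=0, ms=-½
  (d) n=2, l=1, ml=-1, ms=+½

(b) has |ml| = 2 > l = 1, violating −l ≤ ml ≤ l.
The remaining sets (a), (c), (d) satisfy all four rules.

(b)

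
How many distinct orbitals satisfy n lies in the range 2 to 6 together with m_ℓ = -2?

10

Go shell by shell, enumerating (ℓ, m_ℓ) with m_ℓ = -2:
n=3 → 1; n=4 → 2; n=5 → 3; n=6 → 4.
Total orbitals: 1 + 2 + 3 + 4 = 10.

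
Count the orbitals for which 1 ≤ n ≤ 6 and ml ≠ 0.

70

Go shell by shell, enumerating (l, ml) with ml ≠ 0:
n=2 → 2; n=3 → 6; n=4 → 12; n=5 → 20; n=6 → 30.
Total orbitals: 2 + 6 + 12 + 20 + 30 = 70.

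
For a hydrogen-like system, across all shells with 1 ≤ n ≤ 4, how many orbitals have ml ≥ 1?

10

Count contributing orbitals for each principal shell:
n=2 → 1; n=3 → 3; n=4 → 6.
Total orbitals: 1 + 3 + 6 = 10.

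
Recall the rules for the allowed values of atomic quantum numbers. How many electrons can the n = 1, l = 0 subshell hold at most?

A subshell with l = 0 has 2l+1 = 1 orbital, each holding 2 electrons (spin ±1/2), so 1 × 2 = 2.

2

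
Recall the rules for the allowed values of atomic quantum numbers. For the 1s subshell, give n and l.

n = 1, l = 0

The leading integer gives n = 1; the letter 's' means l = 0.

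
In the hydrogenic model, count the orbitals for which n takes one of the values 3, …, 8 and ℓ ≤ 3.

Per-shell orbital counts meeting the constraint:
n=3 → 9; n=4 → 16; n=5 → 16; n=6 → 16; n=7 → 16; n=8 → 16.
Total orbitals: 9 + 16 + 16 + 16 + 16 + 16 = 89.

89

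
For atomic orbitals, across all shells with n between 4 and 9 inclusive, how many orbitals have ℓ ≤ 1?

Per-shell orbital counts meeting the constraint:
n=4 → 4; n=5 → 4; n=6 → 4; n=7 → 4; n=8 → 4; n=9 → 4.
Total orbitals: 4 + 4 + 4 + 4 + 4 + 4 = 24.

24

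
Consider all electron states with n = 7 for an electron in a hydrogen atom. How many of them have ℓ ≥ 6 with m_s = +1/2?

13

Go through ℓ = 0, …, 6 (the values permitted for n = 7).
Per ℓ-value: ℓ=6 → 13.
Orbitals: 13. With m_s fixed to a single value there is one state per orbital, giving 13 states.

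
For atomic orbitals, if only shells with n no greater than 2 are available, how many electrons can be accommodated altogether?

Total orbitals = 1² + 2² = 5. Doubling for spin gives 10 electrons.

10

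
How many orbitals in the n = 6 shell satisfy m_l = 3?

3

Go through l = 0, …, 5 (the values permitted for n = 6).
The (l, m_l) pairs meeting m_l = 3 give: l=3 → 1; l=4 → 1; l=5 → 1.
Total orbitals: 1 + 1 + 1 = 3.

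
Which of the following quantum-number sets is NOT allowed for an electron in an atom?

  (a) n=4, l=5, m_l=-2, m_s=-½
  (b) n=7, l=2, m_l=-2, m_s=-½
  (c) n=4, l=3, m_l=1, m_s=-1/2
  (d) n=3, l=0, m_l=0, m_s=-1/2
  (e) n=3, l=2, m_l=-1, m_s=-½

(a) has l = 5 ≥ n = 4, violating 0 ≤ l ≤ n−1.
The remaining sets (b), (c), (d), (e) satisfy all four rules.

(a)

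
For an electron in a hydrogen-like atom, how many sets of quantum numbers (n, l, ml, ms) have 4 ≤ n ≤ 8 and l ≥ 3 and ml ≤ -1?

130

Count contributing orbitals for each principal shell:
n=4 → 3; n=5 → 7; n=6 → 12; n=7 → 18; n=8 → 25.
Orbitals: 3 + 7 + 12 + 18 + 25 = 65. Including both spin states (ms = ±1/2) gives 2 × 65 = 130 states.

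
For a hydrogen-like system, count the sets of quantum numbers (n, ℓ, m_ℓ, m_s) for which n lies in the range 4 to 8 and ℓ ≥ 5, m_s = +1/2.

74

Go shell by shell, enumerating (ℓ, m_ℓ) with ℓ ≥ 5:
n=6 → 11; n=7 → 24; n=8 → 39.
Orbitals: 11 + 24 + 39 = 74. With m_s fixed to +1/2 there is one state per orbital, so 74 states.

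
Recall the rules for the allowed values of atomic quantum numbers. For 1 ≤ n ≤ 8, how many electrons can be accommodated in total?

408

Total orbitals = 1² + 2² + 3² + 4² + 5² + 6² + 7² + 8² = 204. Doubling for spin gives 408 electrons.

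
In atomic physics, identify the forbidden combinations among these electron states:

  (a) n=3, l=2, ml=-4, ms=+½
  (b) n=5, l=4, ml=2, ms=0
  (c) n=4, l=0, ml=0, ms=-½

(a) has |ml| = 4 > l = 2, violating −l ≤ ml ≤ l.
(b) has ms = 0, but an electron's spin must be ±1/2.
The remaining set (c) satisfies all four rules.

(a) and (b)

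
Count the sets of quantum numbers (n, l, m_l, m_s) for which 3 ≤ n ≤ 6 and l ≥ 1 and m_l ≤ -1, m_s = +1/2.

Work shell by shell — for each n, count the (l, m_l) pairs that satisfy l ≥ 1 and m_l ≤ -1:
n=3 → 3; n=4 → 6; n=5 → 10; n=6 → 15.
Orbitals: 3 + 6 + 10 + 15 = 34. With m_s fixed to +1/2 there is one state per orbital, so 34 states.

34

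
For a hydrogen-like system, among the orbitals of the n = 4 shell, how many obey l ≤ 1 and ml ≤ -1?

Go through l = 0, …, 3 (the values permitted for n = 4).
Per l-value: l=1 → 1.
Total orbitals: 1.

1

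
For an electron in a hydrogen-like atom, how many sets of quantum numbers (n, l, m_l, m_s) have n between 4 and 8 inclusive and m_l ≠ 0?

320

Go shell by shell, enumerating (l, m_l) with m_l ≠ 0:
n=4 → 12; n=5 → 20; n=6 → 30; n=7 → 42; n=8 → 56.
Orbitals: 12 + 20 + 30 + 42 + 56 = 160. Including both spin states (m_s = ±1/2) gives 2 × 160 = 320 states.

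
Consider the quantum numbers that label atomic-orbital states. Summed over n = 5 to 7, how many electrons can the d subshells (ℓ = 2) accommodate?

30

A d subshell (ℓ = 2) exists for every n ≥ 3, so shells n = 5, 6, 7 each contribute one — 3 subshells.
Since each d subshell holds 2(2·2+1) = 10 electrons, the total is 3 × 10 = 30.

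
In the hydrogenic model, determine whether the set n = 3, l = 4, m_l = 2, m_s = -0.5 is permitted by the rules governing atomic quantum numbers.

Invalid

The orbital quantum number must satisfy 0 ≤ l ≤ n−1. With n = 3 the allowed l values are 0, 1, 2, so l = 4 is out of range.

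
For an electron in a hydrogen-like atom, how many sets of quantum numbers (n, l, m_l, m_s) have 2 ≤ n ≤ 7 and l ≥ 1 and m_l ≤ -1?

112

Per-shell orbital counts meeting the constraint:
n=2 → 1; n=3 → 3; n=4 → 6; n=5 → 10; n=6 → 15; n=7 → 21.
Orbitals: 1 + 3 + 6 + 10 + 15 + 21 = 56. Including both spin states (m_s = ±1/2) gives 2 × 56 = 112 states.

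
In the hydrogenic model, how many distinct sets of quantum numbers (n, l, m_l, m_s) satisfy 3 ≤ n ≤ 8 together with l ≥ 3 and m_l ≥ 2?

Treat each shell separately and count matching orbitals:
n=4 → 2; n=5 → 5; n=6 → 9; n=7 → 14; n=8 → 20.
Orbitals: 2 + 5 + 9 + 14 + 20 = 50. Including both spin states (m_s = ±1/2) gives 2 × 50 = 100 states.

100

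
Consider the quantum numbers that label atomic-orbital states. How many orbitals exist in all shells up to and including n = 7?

Total orbitals = 1² + 2² + 3² + 4² + 5² + 6² + 7² = 140.

140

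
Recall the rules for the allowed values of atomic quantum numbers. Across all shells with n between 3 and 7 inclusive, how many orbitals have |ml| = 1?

Work shell by shell — for each n, count the (l, ml) pairs that satisfy |ml| = 1:
n=3 → 4; n=4 → 6; n=5 → 8; n=6 → 10; n=7 → 12.
Total orbitals: 4 + 6 + 8 + 10 + 12 = 40.

40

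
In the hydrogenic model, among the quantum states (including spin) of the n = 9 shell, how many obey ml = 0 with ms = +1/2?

9

Per l-value: l=0 → 1; l=1 → 1; l=2 → 1; l=3 → 1; l=4 → 1; l=5 → 1; l=6 → 1; l=7 → 1; l=8 → 1.
Orbitals: 1 + 1 + 1 + 1 + 1 + 1 + 1 + 1 + 1 = 9. With ms fixed to a single value there is one state per orbital, giving 9 states.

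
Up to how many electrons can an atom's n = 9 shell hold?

A shell holds 2n² electrons: 2 × 9² = 2 × 81 = 162.

162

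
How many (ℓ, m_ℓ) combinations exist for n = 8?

The n = 8 shell contains n² = 8² = 64 orbitals.

64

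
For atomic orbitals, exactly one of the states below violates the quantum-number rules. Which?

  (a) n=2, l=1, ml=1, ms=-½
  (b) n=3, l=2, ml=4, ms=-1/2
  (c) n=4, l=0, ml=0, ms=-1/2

(b) has |ml| = 4 > l = 2, violating −l ≤ ml ≤ l.
The remaining sets (a), (c) satisfy all four rules.

(b)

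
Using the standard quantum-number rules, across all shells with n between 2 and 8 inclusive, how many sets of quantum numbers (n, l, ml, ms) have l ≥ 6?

Go shell by shell, enumerating (l, ml) with l ≥ 6:
n=7 → 13; n=8 → 28.
Orbitals: 13 + 28 = 41. Including both spin states (ms = ±1/2) gives 2 × 41 = 82 states.

82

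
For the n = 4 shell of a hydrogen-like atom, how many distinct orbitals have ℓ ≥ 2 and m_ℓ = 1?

2

For n = 4, ℓ ranges over 0 … 3.
Per ℓ-value: ℓ=2 → 1; ℓ=3 → 1.
Total orbitals: 1 + 1 = 2.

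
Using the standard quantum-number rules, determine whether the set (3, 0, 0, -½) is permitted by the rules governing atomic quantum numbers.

Yes

n = 3 is a positive integer. l = 0 satisfies 0 ≤ l ≤ n−1 = 2. ml = 0 lies in the range −l … +l (here 0). ms = -1/2 is one of ±1/2.
All four constraints are satisfied.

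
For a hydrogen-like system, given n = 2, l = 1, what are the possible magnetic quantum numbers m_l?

m_l takes every integer from −l to +l. With l = 1 that gives the 3 values -1, 0, 1.

-1, 0, 1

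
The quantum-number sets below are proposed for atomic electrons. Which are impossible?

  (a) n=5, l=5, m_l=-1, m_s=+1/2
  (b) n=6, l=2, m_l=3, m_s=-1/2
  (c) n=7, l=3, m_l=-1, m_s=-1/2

(a) has l = 5 ≥ n = 5, violating 0 ≤ l ≤ n−1.
(b) has |m_l| = 3 > l = 2, violating −l ≤ m_l ≤ l.
The remaining set (c) satisfies all four rules.

(a) and (b)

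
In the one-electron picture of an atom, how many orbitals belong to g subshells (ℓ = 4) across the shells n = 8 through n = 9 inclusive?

A g subshell (ℓ = 4) exists for every n ≥ 5, so shells n = 8, 9 each contribute one — 2 subshells.
Since each g subshell has 2·4+1 = 9 orbitals, the total is 2 × 9 = 18.

18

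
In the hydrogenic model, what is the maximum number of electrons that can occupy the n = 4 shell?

32

A shell holds 2n² electrons: 2 × 4² = 2 × 16 = 32.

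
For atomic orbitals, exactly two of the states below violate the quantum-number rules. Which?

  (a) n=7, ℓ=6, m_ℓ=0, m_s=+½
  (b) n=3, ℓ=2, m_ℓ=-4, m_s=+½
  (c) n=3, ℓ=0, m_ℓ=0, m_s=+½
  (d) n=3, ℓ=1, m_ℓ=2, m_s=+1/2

(b) and (d)

(b) has |m_ℓ| = 4 > ℓ = 2, violating −ℓ ≤ m_ℓ ≤ ℓ.
(d) has |m_ℓ| = 2 > ℓ = 1, violating −ℓ ≤ m_ℓ ≤ ℓ.
The remaining sets (a), (c) satisfy all four rules.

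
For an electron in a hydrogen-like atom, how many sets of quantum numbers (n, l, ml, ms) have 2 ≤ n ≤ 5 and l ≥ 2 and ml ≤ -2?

20

Work shell by shell — for each n, count the (l, ml) pairs that satisfy l ≥ 2 and ml ≤ -2:
n=3 → 1; n=4 → 3; n=5 → 6.
Orbitals: 1 + 3 + 6 = 10. Including both spin states (ms = ±1/2) gives 2 × 10 = 20 states.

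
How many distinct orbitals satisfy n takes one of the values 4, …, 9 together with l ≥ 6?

86

Treat each shell separately and count matching orbitals:
n=7 → 13; n=8 → 28; n=9 → 45.
Total orbitals: 13 + 28 + 45 = 86.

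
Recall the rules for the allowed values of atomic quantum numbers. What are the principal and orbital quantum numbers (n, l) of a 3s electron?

The leading integer gives n = 3; the letter 's' means l = 0.

n = 3, l = 0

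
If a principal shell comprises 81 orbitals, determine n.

n = 9

n² = 81 ⇒ n = 9.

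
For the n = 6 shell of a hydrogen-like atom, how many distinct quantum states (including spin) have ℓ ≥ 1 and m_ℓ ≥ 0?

40

For n = 6, ℓ ranges over 0 … 5.
Orbitals with ℓ ≥ 1 and m_ℓ ≥ 0, by ℓ: ℓ=1 → 2; ℓ=2 → 3; ℓ=3 → 4; ℓ=4 → 5; ℓ=5 → 6.
Orbitals: 2 + 3 + 4 + 5 + 6 = 20. Each orbital carries two spin states, so 20 × 2 = 40 states.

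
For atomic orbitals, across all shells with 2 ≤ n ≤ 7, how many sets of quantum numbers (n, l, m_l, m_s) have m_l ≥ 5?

Work shell by shell — for each n, count the (l, m_l) pairs that satisfy m_l ≥ 5:
n=6 → 1; n=7 → 3.
Orbitals: 1 + 3 = 4. Including both spin states (m_s = ±1/2) gives 2 × 4 = 8 states.

8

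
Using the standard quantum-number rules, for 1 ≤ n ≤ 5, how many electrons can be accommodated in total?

110

Total orbitals = 1² + 2² + 3² + 4² + 5² = 55. Doubling for spin gives 110 electrons.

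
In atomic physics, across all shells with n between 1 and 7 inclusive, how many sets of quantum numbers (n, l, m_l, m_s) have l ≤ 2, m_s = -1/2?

50

Go shell by shell, enumerating (l, m_l) with l ≤ 2:
n=1 → 1; n=2 → 4; n=3 → 9; n=4 → 9; n=5 → 9; n=6 → 9; n=7 → 9.
Orbitals: 1 + 4 + 9 + 9 + 9 + 9 + 9 = 50. With m_s fixed to -1/2 there is one state per orbital, so 50 states.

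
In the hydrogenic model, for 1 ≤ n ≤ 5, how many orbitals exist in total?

Total orbitals = 1² + 2² + 3² + 4² + 5² = 55.

55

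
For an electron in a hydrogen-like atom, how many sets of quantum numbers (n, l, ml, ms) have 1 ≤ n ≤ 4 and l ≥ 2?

Go shell by shell, enumerating (l, ml) with l ≥ 2:
n=3 → 5; n=4 → 12.
Orbitals: 5 + 12 = 17. Including both spin states (ms = ±1/2) gives 2 × 17 = 34 states.

34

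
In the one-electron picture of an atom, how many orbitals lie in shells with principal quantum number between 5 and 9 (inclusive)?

Shell n has n² orbitals: 5²=25 + 6²=36 + 7²=49 + 8²=64 + 9²=81 = 255 orbitals.

255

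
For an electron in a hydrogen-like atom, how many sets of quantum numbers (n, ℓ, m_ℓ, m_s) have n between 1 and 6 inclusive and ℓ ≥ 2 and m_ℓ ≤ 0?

80

For each n in the range, tally the orbitals obeying ℓ ≥ 2 and m_ℓ ≤ 0:
n=3 → 3; n=4 → 7; n=5 → 12; n=6 → 18.
Orbitals: 3 + 7 + 12 + 18 = 40. Including both spin states (m_s = ±1/2) gives 2 × 40 = 80 states.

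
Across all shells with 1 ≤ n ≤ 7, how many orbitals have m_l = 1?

Go shell by shell, enumerating (l, m_l) with m_l = 1:
n=2 → 1; n=3 → 2; n=4 → 3; n=5 → 4; n=6 → 5; n=7 → 6.
Total orbitals: 1 + 2 + 3 + 4 + 5 + 6 = 21.

21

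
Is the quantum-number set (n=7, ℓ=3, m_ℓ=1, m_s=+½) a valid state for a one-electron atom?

Yes

n = 7 is a positive integer. ℓ = 3 satisfies 0 ≤ ℓ ≤ n−1 = 6. m_ℓ = 1 lies in the range −ℓ … +ℓ (here −3 … 3). m_s = +1/2 is one of ±1/2.
All four constraints are satisfied.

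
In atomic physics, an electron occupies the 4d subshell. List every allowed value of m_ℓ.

The 4d subshell has ℓ = 2, and m_ℓ takes every integer from −ℓ to +ℓ. With ℓ = 2 that gives the 5 values -2, -1, 0, 1, 2.

-2, -1, 0, 1, 2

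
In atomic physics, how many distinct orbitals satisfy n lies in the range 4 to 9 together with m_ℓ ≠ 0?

232

Work shell by shell — for each n, count the (ℓ, m_ℓ) pairs that satisfy m_ℓ ≠ 0:
n=4 → 12; n=5 → 20; n=6 → 30; n=7 → 42; n=8 → 56; n=9 → 72.
Total orbitals: 12 + 20 + 30 + 42 + 56 + 72 = 232.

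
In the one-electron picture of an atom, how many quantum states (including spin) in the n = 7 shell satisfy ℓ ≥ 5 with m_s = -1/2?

Orbitals with ℓ ≥ 5, by ℓ: ℓ=5 → 11; ℓ=6 → 13.
Orbitals: 11 + 13 = 24. With m_s fixed to a single value there is one state per orbital, giving 24 states.

24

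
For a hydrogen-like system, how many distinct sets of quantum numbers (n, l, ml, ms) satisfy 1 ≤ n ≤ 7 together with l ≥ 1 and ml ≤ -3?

For each n in the range, tally the orbitals obeying l ≥ 1 and ml ≤ -3:
n=4 → 1; n=5 → 3; n=6 → 6; n=7 → 10.
Orbitals: 1 + 3 + 6 + 10 = 20. Including both spin states (ms = ±1/2) gives 2 × 20 = 40 states.

40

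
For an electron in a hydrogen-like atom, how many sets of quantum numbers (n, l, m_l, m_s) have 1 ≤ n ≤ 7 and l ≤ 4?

210

Go shell by shell, enumerating (l, m_l) with l ≤ 4:
n=1 → 1; n=2 → 4; n=3 → 9; n=4 → 16; n=5 → 25; n=6 → 25; n=7 → 25.
Orbitals: 1 + 4 + 9 + 16 + 25 + 25 + 25 = 105. Including both spin states (m_s = ±1/2) gives 2 × 105 = 210 states.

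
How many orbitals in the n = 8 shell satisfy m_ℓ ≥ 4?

For n = 8, ℓ ranges over 0 … 7.
Contributions: ℓ=4 → 1; ℓ=5 → 2; ℓ=6 → 3; ℓ=7 → 4.
Total orbitals: 1 + 2 + 3 + 4 = 10.

10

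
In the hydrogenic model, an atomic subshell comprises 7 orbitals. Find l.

l = 3 (f)

2l+1 = 7 gives l = 3.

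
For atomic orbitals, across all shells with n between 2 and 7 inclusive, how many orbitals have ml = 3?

10

Go shell by shell, enumerating (l, ml) with ml = 3:
n=4 → 1; n=5 → 2; n=6 → 3; n=7 → 4.
Total orbitals: 1 + 2 + 3 + 4 = 10.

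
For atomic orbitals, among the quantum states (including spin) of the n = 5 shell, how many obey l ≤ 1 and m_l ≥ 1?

2

The (l, m_l) pairs meeting l ≤ 1 and m_l ≥ 1 give: l=1 → 1.
Orbitals: 1. Each orbital carries two spin states, so 1 × 2 = 2 states.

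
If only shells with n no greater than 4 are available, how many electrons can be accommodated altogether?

60

Total orbitals = 1² + 2² + 3² + 4² = 30. Doubling for spin gives 60 electrons.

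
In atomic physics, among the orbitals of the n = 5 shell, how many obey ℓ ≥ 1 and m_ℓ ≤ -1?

The n = 5 shell has ℓ = 0 through 4; check each.
Orbitals with ℓ ≥ 1 and m_ℓ ≤ -1, by ℓ: ℓ=1 → 1; ℓ=2 → 2; ℓ=3 → 3; ℓ=4 → 4.
Total orbitals: 1 + 2 + 3 + 4 = 10.

10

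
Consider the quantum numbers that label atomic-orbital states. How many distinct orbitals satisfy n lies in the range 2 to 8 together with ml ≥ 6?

4

Treat each shell separately and count matching orbitals:
n=7 → 1; n=8 → 3.
Total orbitals: 1 + 3 = 4.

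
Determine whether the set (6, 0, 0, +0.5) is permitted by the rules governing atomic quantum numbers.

n = 6 is a positive integer. ℓ = 0 satisfies 0 ≤ ℓ ≤ n−1 = 5. m_ℓ = 0 lies in the range −ℓ … +ℓ (here 0). m_s = +1/2 is one of ±1/2.
All four constraints are satisfied.

Allowed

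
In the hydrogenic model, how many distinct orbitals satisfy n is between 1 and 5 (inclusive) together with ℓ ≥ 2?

38

Go shell by shell, enumerating (ℓ, m_ℓ) with ℓ ≥ 2:
n=3 → 5; n=4 → 12; n=5 → 21.
Total orbitals: 5 + 12 + 21 = 38.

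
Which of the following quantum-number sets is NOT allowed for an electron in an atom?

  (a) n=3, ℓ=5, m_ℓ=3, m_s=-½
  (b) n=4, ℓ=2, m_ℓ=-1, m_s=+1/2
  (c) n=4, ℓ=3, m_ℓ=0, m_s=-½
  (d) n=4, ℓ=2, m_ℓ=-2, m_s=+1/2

(a) has ℓ = 5 ≥ n = 3, violating 0 ≤ ℓ ≤ n−1.
The remaining sets (b), (c), (d) satisfy all four rules.

(a)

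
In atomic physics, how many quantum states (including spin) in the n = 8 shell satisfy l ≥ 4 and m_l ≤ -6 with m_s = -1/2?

3

Per l-value: l=6 → 1; l=7 → 2.
Orbitals: 1 + 2 = 3. With m_s fixed to a single value there is one state per orbital, giving 3 states.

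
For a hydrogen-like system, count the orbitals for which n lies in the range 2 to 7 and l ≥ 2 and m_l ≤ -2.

35

Go shell by shell, enumerating (l, m_l) with l ≥ 2 and m_l ≤ -2:
n=3 → 1; n=4 → 3; n=5 → 6; n=6 → 10; n=7 → 15.
Total orbitals: 1 + 3 + 6 + 10 + 15 = 35.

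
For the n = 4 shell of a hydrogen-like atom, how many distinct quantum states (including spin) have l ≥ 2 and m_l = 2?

4

The n = 4 shell has l = 0 through 3; check each.
Orbitals with l ≥ 2 and m_l = 2, by l: l=2 → 1; l=3 → 1.
Orbitals: 1 + 1 = 2. Each orbital carries two spin states, so 2 × 2 = 4 states.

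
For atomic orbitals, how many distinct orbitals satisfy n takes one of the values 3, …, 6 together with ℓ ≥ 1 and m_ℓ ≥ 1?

Per-shell orbital counts meeting the constraint:
n=3 → 3; n=4 → 6; n=5 → 10; n=6 → 15.
Total orbitals: 3 + 6 + 10 + 15 = 34.

34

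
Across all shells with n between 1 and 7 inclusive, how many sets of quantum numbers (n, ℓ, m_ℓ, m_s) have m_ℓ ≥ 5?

Work shell by shell — for each n, count the (ℓ, m_ℓ) pairs that satisfy m_ℓ ≥ 5:
n=6 → 1; n=7 → 3.
Orbitals: 1 + 3 = 4. Including both spin states (m_s = ±1/2) gives 2 × 4 = 8 states.

8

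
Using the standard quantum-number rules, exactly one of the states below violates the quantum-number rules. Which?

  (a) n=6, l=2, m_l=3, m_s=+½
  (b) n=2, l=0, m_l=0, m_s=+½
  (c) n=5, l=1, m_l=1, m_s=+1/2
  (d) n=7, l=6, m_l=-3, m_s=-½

(a) has |m_l| = 3 > l = 2, violating −l ≤ m_l ≤ l.
The remaining sets (b), (c), (d) satisfy all four rules.

(a)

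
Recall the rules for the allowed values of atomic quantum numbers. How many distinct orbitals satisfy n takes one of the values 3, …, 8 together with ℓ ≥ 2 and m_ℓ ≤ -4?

Per-shell orbital counts meeting the constraint:
n=5 → 1; n=6 → 3; n=7 → 6; n=8 → 10.
Total orbitals: 1 + 3 + 6 + 10 = 20.

20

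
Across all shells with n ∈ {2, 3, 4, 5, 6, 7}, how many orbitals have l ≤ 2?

49

Treat each shell separately and count matching orbitals:
n=2 → 4; n=3 → 9; n=4 → 9; n=5 → 9; n=6 → 9; n=7 → 9.
Total orbitals: 4 + 9 + 9 + 9 + 9 + 9 = 49.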